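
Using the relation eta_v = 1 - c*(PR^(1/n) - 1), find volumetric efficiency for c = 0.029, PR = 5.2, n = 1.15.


PR^(1/n) = 5.2^(1/1.15) = 4.19383754
eta_v = 1 - 0.029 * (4.19383754 - 1)
eta_v = 0.9074

0.9074


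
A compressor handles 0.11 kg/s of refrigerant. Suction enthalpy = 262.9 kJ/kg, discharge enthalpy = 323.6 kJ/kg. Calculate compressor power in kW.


dh = 323.6 - 262.9 = 60.7 kJ/kg
W = m_dot * dh = 0.11 * 60.7 = 6.68 kW

6.68


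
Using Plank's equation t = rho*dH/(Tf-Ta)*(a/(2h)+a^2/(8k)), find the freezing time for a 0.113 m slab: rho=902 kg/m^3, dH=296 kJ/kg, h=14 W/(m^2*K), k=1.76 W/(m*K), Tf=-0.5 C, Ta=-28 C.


dT = -0.5 - (-28) = 27.5 K
term1 = a/(2h) = 0.113/(2*14) = 0.004035714286
term2 = a^2/(8k) = 0.113^2/(8*1.76) = 0.0009068892045
t = rho*dH*1000/dT * (term1 + term2)
t = 902*296*1000/27.5 * (0.004035714286 + 0.0009068892045)
t = 47987 s

47987


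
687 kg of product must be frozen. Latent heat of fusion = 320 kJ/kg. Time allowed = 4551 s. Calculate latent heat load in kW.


Q_lat = m * h_fg / t
Q_lat = 687 * 320 / 4551
Q_lat = 48.31 kW

48.31


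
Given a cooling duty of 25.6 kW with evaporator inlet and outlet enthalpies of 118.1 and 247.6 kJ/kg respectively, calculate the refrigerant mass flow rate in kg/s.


dh = 247.6 - 118.1 = 129.5 kJ/kg
m_dot = Q / dh = 25.6 / 129.5 = 0.1977 kg/s

0.1977


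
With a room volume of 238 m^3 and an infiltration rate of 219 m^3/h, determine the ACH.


ACH = flow / volume
ACH = 219 / 238
ACH = 0.92

0.92


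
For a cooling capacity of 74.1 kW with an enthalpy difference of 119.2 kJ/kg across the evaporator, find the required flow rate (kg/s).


m_dot = Q / dh
m_dot = 74.1 / 119.2
m_dot = 0.6216 kg/s

0.6216


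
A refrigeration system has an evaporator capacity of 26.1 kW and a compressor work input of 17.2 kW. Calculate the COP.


COP = Q_evap / W
COP = 26.1 / 17.2
COP = 1.517

1.517


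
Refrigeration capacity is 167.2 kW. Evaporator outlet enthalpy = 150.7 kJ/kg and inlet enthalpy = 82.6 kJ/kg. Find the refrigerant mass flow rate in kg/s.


dh = 150.7 - 82.6 = 68.1 kJ/kg
m_dot = Q / dh = 167.2 / 68.1 = 2.4552 kg/s

2.4552


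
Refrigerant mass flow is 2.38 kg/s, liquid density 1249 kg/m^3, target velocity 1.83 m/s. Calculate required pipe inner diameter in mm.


A = m_dot / (rho * v) = 2.38 / (1249 * 1.83) = 0.001041270175 m^2
d = sqrt(4*A/pi) * 1000
d = 36.4 mm

36.4


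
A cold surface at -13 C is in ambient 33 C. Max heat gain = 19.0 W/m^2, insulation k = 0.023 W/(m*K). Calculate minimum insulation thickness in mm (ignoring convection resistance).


dT = 33 - (-13) = 46 K
thickness = k * dT / q_max * 1000
thickness = 0.023 * 46 / 19.0 * 1000
thickness = 55.7 mm

55.7


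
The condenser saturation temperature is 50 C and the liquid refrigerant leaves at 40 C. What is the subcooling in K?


Subcooling = T_cond - T_liquid
Subcooling = 50 - 40
Subcooling = 10 K

10


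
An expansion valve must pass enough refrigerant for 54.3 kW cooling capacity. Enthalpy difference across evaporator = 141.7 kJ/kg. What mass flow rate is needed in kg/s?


m_dot = Q / dh
m_dot = 54.3 / 141.7
m_dot = 0.3832 kg/s

0.3832


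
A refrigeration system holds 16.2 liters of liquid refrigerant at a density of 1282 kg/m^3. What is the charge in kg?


Charge = V * rho / 1000
Charge = 16.2 * 1282 / 1000
Charge = 20.77 kg

20.77


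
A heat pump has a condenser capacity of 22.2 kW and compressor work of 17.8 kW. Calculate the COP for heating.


COP_hp = Q_cond / W
COP_hp = 22.2 / 17.8
COP_hp = 1.247

1.247


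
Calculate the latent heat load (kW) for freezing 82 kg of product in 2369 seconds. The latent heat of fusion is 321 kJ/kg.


Q_lat = m * h_fg / t
Q_lat = 82 * 321 / 2369
Q_lat = 11.11 kW

11.11


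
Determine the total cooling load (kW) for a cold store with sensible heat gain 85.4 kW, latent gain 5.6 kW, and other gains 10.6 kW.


Q_total = Q_s + Q_l + Q_misc
Q_total = 85.4 + 5.6 + 10.6
Q_total = 101.6 kW

101.6


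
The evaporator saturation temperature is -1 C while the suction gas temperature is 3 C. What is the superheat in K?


Superheat = T_suction - T_evap
Superheat = 3 - (-1)
Superheat = 4 K

4


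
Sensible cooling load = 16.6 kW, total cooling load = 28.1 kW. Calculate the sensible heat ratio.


SHR = Q_sensible / Q_total
SHR = 16.6 / 28.1
SHR = 0.591

0.591


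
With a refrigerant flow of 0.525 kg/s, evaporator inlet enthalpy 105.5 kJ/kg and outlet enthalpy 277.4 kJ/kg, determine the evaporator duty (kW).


dh = 277.4 - 105.5 = 171.9 kJ/kg
Q_evap = m_dot * dh = 0.525 * 171.9
Q_evap = 90.25 kW

90.25


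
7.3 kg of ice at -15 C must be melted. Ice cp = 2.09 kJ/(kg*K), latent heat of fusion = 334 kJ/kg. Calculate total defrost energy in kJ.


Sensible heat = cp * dT = 2.09 * 15 = 31.35 kJ/kg
Total per kg = 31.35 + 334 = 365.35 kJ/kg
Q = m * total = 7.3 * 365.35
Q = 2667.1 kJ

2667.1


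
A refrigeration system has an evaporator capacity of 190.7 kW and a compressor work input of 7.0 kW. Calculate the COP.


COP = Q_evap / W
COP = 190.7 / 7.0
COP = 27.243

27.243


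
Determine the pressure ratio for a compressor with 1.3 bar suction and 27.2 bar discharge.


PR = P_high / P_low
PR = 27.2 / 1.3
PR = 20.923

20.923


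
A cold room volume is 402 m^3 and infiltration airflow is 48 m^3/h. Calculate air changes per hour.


ACH = flow / volume
ACH = 48 / 402
ACH = 0.119

0.119


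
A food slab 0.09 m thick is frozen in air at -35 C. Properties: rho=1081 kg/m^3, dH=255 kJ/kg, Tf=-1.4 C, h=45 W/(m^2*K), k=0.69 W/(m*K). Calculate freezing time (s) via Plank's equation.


dT = -1.4 - (-35) = 33.6 K
term1 = a/(2h) = 0.09/(2*45) = 0.001
term2 = a^2/(8k) = 0.09^2/(8*0.69) = 0.001467391304
t = rho*dH*1000/dT * (term1 + term2)
t = 1081*255*1000/33.6 * (0.001 + 0.001467391304)
t = 20243 s

20243


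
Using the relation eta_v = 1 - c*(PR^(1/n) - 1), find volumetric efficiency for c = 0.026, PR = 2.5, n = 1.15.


PR^(1/n) = 2.5^(1/1.15) = 2.21837412
eta_v = 1 - 0.026 * (2.21837412 - 1)
eta_v = 0.9683

0.9683


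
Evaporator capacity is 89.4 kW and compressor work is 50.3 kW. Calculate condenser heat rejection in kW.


Q_cond = Q_evap + W
Q_cond = 89.4 + 50.3
Q_cond = 139.7 kW

139.7


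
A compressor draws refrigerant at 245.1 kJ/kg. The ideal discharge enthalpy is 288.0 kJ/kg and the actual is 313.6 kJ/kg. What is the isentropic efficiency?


dh_ideal = 288.0 - 245.1 = 42.9 kJ/kg
dh_actual = 313.6 - 245.1 = 68.5 kJ/kg
eta_s = dh_ideal / dh_actual = 42.9 / 68.5
eta_s = 0.6263

0.6263


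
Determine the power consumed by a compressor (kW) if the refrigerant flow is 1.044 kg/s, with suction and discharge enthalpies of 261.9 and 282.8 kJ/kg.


dh = 282.8 - 261.9 = 20.9 kJ/kg
W = m_dot * dh = 1.044 * 20.9 = 21.82 kW

21.82


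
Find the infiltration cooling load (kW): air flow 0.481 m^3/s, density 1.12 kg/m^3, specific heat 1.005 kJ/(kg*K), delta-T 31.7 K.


Q = V_dot * rho * cp * dT
Q = 0.481 * 1.12 * 1.005 * 31.7
Q = 17.163 kW

17.163


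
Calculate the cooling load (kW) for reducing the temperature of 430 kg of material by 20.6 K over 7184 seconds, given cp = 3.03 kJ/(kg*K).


Q = m * cp * dT / t
Q = 430 * 3.03 * 20.6 / 7184
Q = 3.736 kW

3.736


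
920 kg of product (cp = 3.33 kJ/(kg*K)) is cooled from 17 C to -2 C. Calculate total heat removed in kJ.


dT = 17 - (-2) = 19 K
Q = m * cp * dT = 920 * 3.33 * 19
Q = 58208 kJ

58208


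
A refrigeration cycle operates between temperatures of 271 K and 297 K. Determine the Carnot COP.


dT = 297 - 271 = 26 K
COP_carnot = T_cold / dT = 271 / 26
COP_carnot = 10.423

10.423


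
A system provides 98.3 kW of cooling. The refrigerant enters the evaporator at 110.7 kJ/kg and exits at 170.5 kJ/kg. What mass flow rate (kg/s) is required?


dh = 170.5 - 110.7 = 59.8 kJ/kg
m_dot = Q / dh = 98.3 / 59.8 = 1.6438 kg/s

1.6438


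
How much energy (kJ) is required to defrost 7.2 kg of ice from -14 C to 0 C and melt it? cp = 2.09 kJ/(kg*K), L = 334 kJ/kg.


Sensible heat = cp * dT = 2.09 * 14 = 29.26 kJ/kg
Total per kg = 29.26 + 334 = 363.26 kJ/kg
Q = m * total = 7.2 * 363.26
Q = 2615.5 kJ

2615.5


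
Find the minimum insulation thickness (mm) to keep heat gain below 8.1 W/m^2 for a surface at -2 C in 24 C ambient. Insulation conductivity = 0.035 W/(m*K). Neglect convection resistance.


dT = 24 - (-2) = 26 K
thickness = k * dT / q_max * 1000
thickness = 0.035 * 26 / 8.1 * 1000
thickness = 112.3 mm

112.3


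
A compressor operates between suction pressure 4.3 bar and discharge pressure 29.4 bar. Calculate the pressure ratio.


PR = P_high / P_low
PR = 29.4 / 4.3
PR = 6.837

6.837


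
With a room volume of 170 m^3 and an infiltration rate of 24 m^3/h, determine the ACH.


ACH = flow / volume
ACH = 24 / 170
ACH = 0.141

0.141


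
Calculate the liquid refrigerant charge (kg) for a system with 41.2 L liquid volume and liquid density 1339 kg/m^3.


Charge = V * rho / 1000
Charge = 41.2 * 1339 / 1000
Charge = 55.17 kg

55.17


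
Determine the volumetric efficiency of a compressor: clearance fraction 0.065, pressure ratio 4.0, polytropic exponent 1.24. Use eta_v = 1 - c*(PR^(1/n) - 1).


PR^(1/n) = 4.0^(1/1.24) = 3.05866738
eta_v = 1 - 0.065 * (3.05866738 - 1)
eta_v = 0.8662

0.8662


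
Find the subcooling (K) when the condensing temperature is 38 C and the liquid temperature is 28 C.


Subcooling = T_cond - T_liquid
Subcooling = 38 - 28
Subcooling = 10 K

10


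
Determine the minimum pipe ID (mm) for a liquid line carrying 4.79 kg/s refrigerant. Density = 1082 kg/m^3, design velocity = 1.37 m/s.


A = m_dot / (rho * v) = 4.79 / (1082 * 1.37) = 0.003231377417 m^2
d = sqrt(4*A/pi) * 1000
d = 64.1 mm

64.1


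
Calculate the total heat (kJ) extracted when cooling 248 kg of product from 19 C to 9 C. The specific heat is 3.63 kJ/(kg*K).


dT = 19 - (9) = 10 K
Q = m * cp * dT = 248 * 3.63 * 10
Q = 9002 kJ

9002


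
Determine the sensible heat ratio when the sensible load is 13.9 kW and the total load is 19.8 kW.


SHR = Q_sensible / Q_total
SHR = 13.9 / 19.8
SHR = 0.702

0.702


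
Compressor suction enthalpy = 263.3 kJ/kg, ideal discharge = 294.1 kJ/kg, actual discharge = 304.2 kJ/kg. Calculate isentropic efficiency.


dh_ideal = 294.1 - 263.3 = 30.8 kJ/kg
dh_actual = 304.2 - 263.3 = 40.9 kJ/kg
eta_s = dh_ideal / dh_actual = 30.8 / 40.9
eta_s = 0.7531

0.7531


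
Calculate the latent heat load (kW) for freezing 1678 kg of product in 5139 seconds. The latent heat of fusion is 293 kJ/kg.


Q_lat = m * h_fg / t
Q_lat = 1678 * 293 / 5139
Q_lat = 95.67 kW

95.67


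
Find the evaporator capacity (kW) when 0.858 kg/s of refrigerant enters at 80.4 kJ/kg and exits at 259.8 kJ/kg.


dh = 259.8 - 80.4 = 179.4 kJ/kg
Q_evap = m_dot * dh = 0.858 * 179.4
Q_evap = 153.93 kW

153.93


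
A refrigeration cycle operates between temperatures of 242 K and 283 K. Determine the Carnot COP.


dT = 283 - 242 = 41 K
COP_carnot = T_cold / dT = 242 / 41
COP_carnot = 5.902

5.902


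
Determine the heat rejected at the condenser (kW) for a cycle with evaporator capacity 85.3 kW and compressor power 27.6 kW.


Q_cond = Q_evap + W
Q_cond = 85.3 + 27.6
Q_cond = 112.9 kW

112.9


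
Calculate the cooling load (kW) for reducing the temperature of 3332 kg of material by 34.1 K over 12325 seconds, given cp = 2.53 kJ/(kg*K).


Q = m * cp * dT / t
Q = 3332 * 2.53 * 34.1 / 12325
Q = 23.323 kW

23.323


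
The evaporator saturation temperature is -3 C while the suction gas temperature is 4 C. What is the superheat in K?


Superheat = T_suction - T_evap
Superheat = 4 - (-3)
Superheat = 7 K

7


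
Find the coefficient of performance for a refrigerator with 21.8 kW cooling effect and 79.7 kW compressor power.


COP = Q_evap / W
COP = 21.8 / 79.7
COP = 0.274

0.274


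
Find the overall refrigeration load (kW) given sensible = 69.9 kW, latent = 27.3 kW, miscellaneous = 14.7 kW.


Q_total = Q_s + Q_l + Q_misc
Q_total = 69.9 + 27.3 + 14.7
Q_total = 111.9 kW

111.9


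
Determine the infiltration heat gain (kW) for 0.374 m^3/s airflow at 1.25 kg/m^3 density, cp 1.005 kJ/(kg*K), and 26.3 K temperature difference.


Q = V_dot * rho * cp * dT
Q = 0.374 * 1.25 * 1.005 * 26.3
Q = 12.357 kW

12.357


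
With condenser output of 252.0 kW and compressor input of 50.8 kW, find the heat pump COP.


COP_hp = Q_cond / W
COP_hp = 252.0 / 50.8
COP_hp = 4.961

4.961


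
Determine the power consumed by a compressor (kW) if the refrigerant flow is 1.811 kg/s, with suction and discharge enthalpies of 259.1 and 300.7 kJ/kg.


dh = 300.7 - 259.1 = 41.6 kJ/kg
W = m_dot * dh = 1.811 * 41.6 = 75.34 kW

75.34


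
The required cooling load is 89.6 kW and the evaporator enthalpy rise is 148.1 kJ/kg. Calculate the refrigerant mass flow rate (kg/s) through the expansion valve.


m_dot = Q / dh
m_dot = 89.6 / 148.1
m_dot = 0.605 kg/s

0.605


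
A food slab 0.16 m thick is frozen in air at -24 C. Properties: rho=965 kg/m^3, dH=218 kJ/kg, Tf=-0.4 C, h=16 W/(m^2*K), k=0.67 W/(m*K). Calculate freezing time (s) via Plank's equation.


dT = -0.4 - (-24) = 23.6 K
term1 = a/(2h) = 0.16/(2*16) = 0.005
term2 = a^2/(8k) = 0.16^2/(8*0.67) = 0.004776119403
t = rho*dH*1000/dT * (term1 + term2)
t = 965*218*1000/23.6 * (0.005 + 0.004776119403)
t = 87144 s

87144


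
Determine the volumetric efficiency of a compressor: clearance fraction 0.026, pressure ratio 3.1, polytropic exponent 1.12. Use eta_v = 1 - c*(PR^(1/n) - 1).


PR^(1/n) = 3.1^(1/1.12) = 2.74609652
eta_v = 1 - 0.026 * (2.74609652 - 1)
eta_v = 0.9546

0.9546


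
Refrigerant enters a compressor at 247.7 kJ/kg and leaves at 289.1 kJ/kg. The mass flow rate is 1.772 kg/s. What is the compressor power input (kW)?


dh = 289.1 - 247.7 = 41.4 kJ/kg
W = m_dot * dh = 1.772 * 41.4 = 73.36 kW

73.36


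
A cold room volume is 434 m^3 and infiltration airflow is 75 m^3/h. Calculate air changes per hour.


ACH = flow / volume
ACH = 75 / 434
ACH = 0.173

0.173


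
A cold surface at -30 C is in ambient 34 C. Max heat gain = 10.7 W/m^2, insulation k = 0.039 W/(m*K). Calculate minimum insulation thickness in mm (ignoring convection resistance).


dT = 34 - (-30) = 64 K
thickness = k * dT / q_max * 1000
thickness = 0.039 * 64 / 10.7 * 1000
thickness = 233.3 mm

233.3


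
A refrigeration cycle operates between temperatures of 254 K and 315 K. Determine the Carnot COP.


dT = 315 - 254 = 61 K
COP_carnot = T_cold / dT = 254 / 61
COP_carnot = 4.164

4.164


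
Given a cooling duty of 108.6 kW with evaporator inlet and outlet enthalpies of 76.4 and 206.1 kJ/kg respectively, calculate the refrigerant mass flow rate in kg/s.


dh = 206.1 - 76.4 = 129.7 kJ/kg
m_dot = Q / dh = 108.6 / 129.7 = 0.8373 kg/s

0.8373


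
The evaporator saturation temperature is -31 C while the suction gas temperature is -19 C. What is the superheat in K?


Superheat = T_suction - T_evap
Superheat = -19 - (-31)
Superheat = 12 K

12


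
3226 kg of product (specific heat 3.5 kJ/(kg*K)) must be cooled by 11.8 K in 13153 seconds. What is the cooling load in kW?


Q = m * cp * dT / t
Q = 3226 * 3.5 * 11.8 / 13153
Q = 10.13 kW

10.13


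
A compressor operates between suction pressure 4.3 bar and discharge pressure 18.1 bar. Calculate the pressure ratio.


PR = P_high / P_low
PR = 18.1 / 4.3
PR = 4.209

4.209


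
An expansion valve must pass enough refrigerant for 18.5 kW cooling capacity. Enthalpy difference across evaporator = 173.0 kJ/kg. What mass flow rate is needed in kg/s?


m_dot = Q / dh
m_dot = 18.5 / 173.0
m_dot = 0.1069 kg/s

0.1069


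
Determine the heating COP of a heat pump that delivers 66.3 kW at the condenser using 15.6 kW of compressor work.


COP_hp = Q_cond / W
COP_hp = 66.3 / 15.6
COP_hp = 4.25

4.25


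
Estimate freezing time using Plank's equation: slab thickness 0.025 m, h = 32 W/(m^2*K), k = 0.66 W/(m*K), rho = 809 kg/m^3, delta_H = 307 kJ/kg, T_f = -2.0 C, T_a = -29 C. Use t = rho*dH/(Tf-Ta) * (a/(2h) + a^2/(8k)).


dT = -2.0 - (-29) = 27.0 K
term1 = a/(2h) = 0.025/(2*32) = 0.000390625
term2 = a^2/(8k) = 0.025^2/(8*0.66) = 0.0001183712121
t = rho*dH*1000/dT * (term1 + term2)
t = 809*307*1000/27.0 * (0.000390625 + 0.0001183712121)
t = 4682 s

4682


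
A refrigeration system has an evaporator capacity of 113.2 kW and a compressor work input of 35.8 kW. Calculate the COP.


COP = Q_evap / W
COP = 113.2 / 35.8
COP = 3.162

3.162


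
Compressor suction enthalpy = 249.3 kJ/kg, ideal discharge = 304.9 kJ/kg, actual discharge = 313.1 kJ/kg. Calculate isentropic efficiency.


dh_ideal = 304.9 - 249.3 = 55.6 kJ/kg
dh_actual = 313.1 - 249.3 = 63.8 kJ/kg
eta_s = dh_ideal / dh_actual = 55.6 / 63.8
eta_s = 0.8715

0.8715


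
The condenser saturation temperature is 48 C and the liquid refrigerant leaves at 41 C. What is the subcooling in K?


Subcooling = T_cond - T_liquid
Subcooling = 48 - 41
Subcooling = 7 K

7


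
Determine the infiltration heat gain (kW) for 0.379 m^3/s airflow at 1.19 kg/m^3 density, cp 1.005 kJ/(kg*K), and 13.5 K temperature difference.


Q = V_dot * rho * cp * dT
Q = 0.379 * 1.19 * 1.005 * 13.5
Q = 6.119 kW

6.119


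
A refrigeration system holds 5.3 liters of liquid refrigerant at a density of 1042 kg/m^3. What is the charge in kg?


Charge = V * rho / 1000
Charge = 5.3 * 1042 / 1000
Charge = 5.52 kg

5.52


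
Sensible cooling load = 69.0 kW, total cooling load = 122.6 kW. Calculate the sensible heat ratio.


SHR = Q_sensible / Q_total
SHR = 69.0 / 122.6
SHR = 0.563

0.563


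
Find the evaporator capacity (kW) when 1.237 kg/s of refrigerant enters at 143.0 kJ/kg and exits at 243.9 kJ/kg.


dh = 243.9 - 143.0 = 100.9 kJ/kg
Q_evap = m_dot * dh = 1.237 * 100.9
Q_evap = 124.81 kW

124.81


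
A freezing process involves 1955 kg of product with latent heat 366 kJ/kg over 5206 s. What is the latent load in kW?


Q_lat = m * h_fg / t
Q_lat = 1955 * 366 / 5206
Q_lat = 137.44 kW

137.44


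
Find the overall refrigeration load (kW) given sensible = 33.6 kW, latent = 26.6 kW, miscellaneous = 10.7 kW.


Q_total = Q_s + Q_l + Q_misc
Q_total = 33.6 + 26.6 + 10.7
Q_total = 70.9 kW

70.9


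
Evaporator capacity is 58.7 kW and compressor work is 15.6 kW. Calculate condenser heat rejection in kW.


Q_cond = Q_evap + W
Q_cond = 58.7 + 15.6
Q_cond = 74.3 kW

74.3


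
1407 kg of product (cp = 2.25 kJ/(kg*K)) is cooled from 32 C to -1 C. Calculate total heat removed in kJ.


dT = 32 - (-1) = 33 K
Q = m * cp * dT = 1407 * 2.25 * 33
Q = 104470 kJ

104470


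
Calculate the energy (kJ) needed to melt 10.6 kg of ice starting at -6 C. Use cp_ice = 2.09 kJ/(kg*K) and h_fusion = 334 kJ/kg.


Sensible heat = cp * dT = 2.09 * 6 = 12.54 kJ/kg
Total per kg = 12.54 + 334 = 346.54 kJ/kg
Q = m * total = 10.6 * 346.54
Q = 3673.3 kJ

3673.3


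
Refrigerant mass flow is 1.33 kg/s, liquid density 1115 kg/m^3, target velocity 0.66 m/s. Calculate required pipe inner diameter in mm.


A = m_dot / (rho * v) = 1.33 / (1115 * 0.66) = 0.001807310776 m^2
d = sqrt(4*A/pi) * 1000
d = 48.0 mm

48.0


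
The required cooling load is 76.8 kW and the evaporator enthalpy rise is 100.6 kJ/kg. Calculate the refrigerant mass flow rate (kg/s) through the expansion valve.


m_dot = Q / dh
m_dot = 76.8 / 100.6
m_dot = 0.7634 kg/s

0.7634


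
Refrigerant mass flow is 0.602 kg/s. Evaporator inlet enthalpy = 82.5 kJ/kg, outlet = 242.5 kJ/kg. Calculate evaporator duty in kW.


dh = 242.5 - 82.5 = 160.0 kJ/kg
Q_evap = m_dot * dh = 0.602 * 160.0
Q_evap = 96.32 kW

96.32


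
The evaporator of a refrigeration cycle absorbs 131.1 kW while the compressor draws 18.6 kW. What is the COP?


COP = Q_evap / W
COP = 131.1 / 18.6
COP = 7.048

7.048


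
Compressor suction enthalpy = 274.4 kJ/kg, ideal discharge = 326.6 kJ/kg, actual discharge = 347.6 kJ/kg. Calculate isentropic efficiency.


dh_ideal = 326.6 - 274.4 = 52.2 kJ/kg
dh_actual = 347.6 - 274.4 = 73.2 kJ/kg
eta_s = dh_ideal / dh_actual = 52.2 / 73.2
eta_s = 0.7131

0.7131


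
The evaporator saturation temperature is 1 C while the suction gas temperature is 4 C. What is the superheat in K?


Superheat = T_suction - T_evap
Superheat = 4 - (1)
Superheat = 3 K

3


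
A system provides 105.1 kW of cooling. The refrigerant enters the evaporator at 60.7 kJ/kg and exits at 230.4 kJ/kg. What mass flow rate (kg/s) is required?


dh = 230.4 - 60.7 = 169.7 kJ/kg
m_dot = Q / dh = 105.1 / 169.7 = 0.6193 kg/s

0.6193


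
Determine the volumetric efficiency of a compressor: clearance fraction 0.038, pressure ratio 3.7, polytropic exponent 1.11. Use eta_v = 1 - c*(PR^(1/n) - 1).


PR^(1/n) = 3.7^(1/1.11) = 3.25007546
eta_v = 1 - 0.038 * (3.25007546 - 1)
eta_v = 0.9145

0.9145


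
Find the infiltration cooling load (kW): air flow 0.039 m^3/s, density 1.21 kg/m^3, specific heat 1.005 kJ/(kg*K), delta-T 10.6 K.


Q = V_dot * rho * cp * dT
Q = 0.039 * 1.21 * 1.005 * 10.6
Q = 0.503 kW

0.503


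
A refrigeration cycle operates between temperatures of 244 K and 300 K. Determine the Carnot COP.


dT = 300 - 244 = 56 K
COP_carnot = T_cold / dT = 244 / 56
COP_carnot = 4.357

4.357


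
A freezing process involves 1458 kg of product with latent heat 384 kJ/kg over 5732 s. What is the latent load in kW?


Q_lat = m * h_fg / t
Q_lat = 1458 * 384 / 5732
Q_lat = 97.67 kW

97.67


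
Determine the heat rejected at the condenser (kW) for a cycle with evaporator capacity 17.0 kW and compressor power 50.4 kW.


Q_cond = Q_evap + W
Q_cond = 17.0 + 50.4
Q_cond = 67.4 kW

67.4


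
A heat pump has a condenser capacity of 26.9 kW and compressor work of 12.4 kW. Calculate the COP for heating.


COP_hp = Q_cond / W
COP_hp = 26.9 / 12.4
COP_hp = 2.169

2.169


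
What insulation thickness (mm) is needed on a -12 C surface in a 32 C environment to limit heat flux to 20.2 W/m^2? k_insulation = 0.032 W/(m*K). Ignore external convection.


dT = 32 - (-12) = 44 K
thickness = k * dT / q_max * 1000
thickness = 0.032 * 44 / 20.2 * 1000
thickness = 69.7 mm

69.7


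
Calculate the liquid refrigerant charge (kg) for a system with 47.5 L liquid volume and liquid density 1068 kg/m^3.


Charge = V * rho / 1000
Charge = 47.5 * 1068 / 1000
Charge = 50.73 kg

50.73


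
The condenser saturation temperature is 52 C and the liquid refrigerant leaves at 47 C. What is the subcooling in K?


Subcooling = T_cond - T_liquid
Subcooling = 52 - 47
Subcooling = 5 K

5


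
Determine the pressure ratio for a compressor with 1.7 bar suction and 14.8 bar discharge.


PR = P_high / P_low
PR = 14.8 / 1.7
PR = 8.706

8.706


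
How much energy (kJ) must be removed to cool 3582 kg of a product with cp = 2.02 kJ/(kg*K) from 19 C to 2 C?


dT = 19 - (2) = 17 K
Q = m * cp * dT = 3582 * 2.02 * 17
Q = 123006 kJ

123006


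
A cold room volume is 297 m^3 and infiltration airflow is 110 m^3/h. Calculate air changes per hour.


ACH = flow / volume
ACH = 110 / 297
ACH = 0.37

0.37


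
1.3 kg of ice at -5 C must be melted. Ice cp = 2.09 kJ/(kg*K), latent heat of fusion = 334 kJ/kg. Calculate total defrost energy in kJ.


Sensible heat = cp * dT = 2.09 * 5 = 10.45 kJ/kg
Total per kg = 10.45 + 334 = 344.45 kJ/kg
Q = m * total = 1.3 * 344.45
Q = 447.8 kJ

447.8


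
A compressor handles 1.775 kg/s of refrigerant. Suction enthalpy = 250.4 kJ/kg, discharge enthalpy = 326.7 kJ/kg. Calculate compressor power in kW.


dh = 326.7 - 250.4 = 76.3 kJ/kg
W = m_dot * dh = 1.775 * 76.3 = 135.43 kW

135.43


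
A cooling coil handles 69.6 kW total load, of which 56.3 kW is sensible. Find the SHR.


SHR = Q_sensible / Q_total
SHR = 56.3 / 69.6
SHR = 0.809

0.809


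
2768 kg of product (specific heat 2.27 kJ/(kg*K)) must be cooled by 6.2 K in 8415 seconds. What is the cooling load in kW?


Q = m * cp * dT / t
Q = 2768 * 2.27 * 6.2 / 8415
Q = 4.629 kW

4.629


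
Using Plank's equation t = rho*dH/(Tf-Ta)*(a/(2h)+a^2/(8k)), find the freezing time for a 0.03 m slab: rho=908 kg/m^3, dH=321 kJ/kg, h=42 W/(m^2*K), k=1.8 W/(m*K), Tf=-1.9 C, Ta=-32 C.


dT = -1.9 - (-32) = 30.1 K
term1 = a/(2h) = 0.03/(2*42) = 0.0003571428571
term2 = a^2/(8k) = 0.03^2/(8*1.8) = 0.0000625
t = rho*dH*1000/dT * (term1 + term2)
t = 908*321*1000/30.1 * (0.0003571428571 + 0.0000625)
t = 4064 s

4064


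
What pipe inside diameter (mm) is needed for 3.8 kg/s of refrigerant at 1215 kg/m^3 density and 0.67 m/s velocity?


A = m_dot / (rho * v) = 3.8 / (1215 * 0.67) = 0.004668017935 m^2
d = sqrt(4*A/pi) * 1000
d = 77.1 mm

77.1


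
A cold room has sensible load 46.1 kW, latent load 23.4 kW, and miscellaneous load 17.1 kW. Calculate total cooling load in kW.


Q_total = Q_s + Q_l + Q_misc
Q_total = 46.1 + 23.4 + 17.1
Q_total = 86.6 kW

86.6


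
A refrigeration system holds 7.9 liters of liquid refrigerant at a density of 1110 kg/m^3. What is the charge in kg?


Charge = V * rho / 1000
Charge = 7.9 * 1110 / 1000
Charge = 8.77 kg

8.77


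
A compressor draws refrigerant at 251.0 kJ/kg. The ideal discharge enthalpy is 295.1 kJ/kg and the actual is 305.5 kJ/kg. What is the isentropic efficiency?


dh_ideal = 295.1 - 251.0 = 44.1 kJ/kg
dh_actual = 305.5 - 251.0 = 54.5 kJ/kg
eta_s = dh_ideal / dh_actual = 44.1 / 54.5
eta_s = 0.8092

0.8092


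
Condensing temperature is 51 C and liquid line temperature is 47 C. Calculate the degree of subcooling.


Subcooling = T_cond - T_liquid
Subcooling = 51 - 47
Subcooling = 4 K

4


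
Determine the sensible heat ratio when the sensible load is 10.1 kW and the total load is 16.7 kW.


SHR = Q_sensible / Q_total
SHR = 10.1 / 16.7
SHR = 0.605

0.605


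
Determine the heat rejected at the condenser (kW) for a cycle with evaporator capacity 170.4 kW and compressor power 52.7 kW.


Q_cond = Q_evap + W
Q_cond = 170.4 + 52.7
Q_cond = 223.1 kW

223.1


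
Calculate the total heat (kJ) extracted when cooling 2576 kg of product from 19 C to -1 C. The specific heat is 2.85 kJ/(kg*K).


dT = 19 - (-1) = 20 K
Q = m * cp * dT = 2576 * 2.85 * 20
Q = 146832 kJ

146832


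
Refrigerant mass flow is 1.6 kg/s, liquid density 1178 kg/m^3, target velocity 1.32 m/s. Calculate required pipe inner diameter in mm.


A = m_dot / (rho * v) = 1.6 / (1178 * 1.32) = 0.001028965375 m^2
d = sqrt(4*A/pi) * 1000
d = 36.2 mm

36.2


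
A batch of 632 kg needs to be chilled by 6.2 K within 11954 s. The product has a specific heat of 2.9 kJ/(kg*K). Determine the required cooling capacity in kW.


Q = m * cp * dT / t
Q = 632 * 2.9 * 6.2 / 11954
Q = 0.951 kW

0.951


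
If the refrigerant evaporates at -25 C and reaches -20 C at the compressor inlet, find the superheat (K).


Superheat = T_suction - T_evap
Superheat = -20 - (-25)
Superheat = 5 K

5


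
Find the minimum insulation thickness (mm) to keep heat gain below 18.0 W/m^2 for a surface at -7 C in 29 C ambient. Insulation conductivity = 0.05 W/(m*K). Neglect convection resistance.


dT = 29 - (-7) = 36 K
thickness = k * dT / q_max * 1000
thickness = 0.05 * 36 / 18.0 * 1000
thickness = 100.0 mm

100.0


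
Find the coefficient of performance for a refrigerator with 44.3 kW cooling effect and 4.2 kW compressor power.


COP = Q_evap / W
COP = 44.3 / 4.2
COP = 10.548

10.548


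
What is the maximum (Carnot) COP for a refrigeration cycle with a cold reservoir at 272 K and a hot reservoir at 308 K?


dT = 308 - 272 = 36 K
COP_carnot = T_cold / dT = 272 / 36
COP_carnot = 7.556

7.556


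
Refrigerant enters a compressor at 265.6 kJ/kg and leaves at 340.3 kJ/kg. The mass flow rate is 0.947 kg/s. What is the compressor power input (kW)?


dh = 340.3 - 265.6 = 74.7 kJ/kg
W = m_dot * dh = 0.947 * 74.7 = 70.74 kW

70.74


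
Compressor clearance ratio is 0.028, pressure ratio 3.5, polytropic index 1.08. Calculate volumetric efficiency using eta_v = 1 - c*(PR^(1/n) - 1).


PR^(1/n) = 3.5^(1/1.08) = 3.1898239
eta_v = 1 - 0.028 * (3.1898239 - 1)
eta_v = 0.9387

0.9387


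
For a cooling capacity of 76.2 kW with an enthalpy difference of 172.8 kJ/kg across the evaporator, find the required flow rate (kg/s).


m_dot = Q / dh
m_dot = 76.2 / 172.8
m_dot = 0.441 kg/s

0.441


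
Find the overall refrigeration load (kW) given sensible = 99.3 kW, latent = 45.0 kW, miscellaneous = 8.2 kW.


Q_total = Q_s + Q_l + Q_misc
Q_total = 99.3 + 45.0 + 8.2
Q_total = 152.5 kW

152.5


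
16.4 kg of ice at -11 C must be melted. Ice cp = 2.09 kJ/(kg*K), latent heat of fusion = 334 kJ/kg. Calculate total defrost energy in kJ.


Sensible heat = cp * dT = 2.09 * 11 = 22.99 kJ/kg
Total per kg = 22.99 + 334 = 356.99 kJ/kg
Q = m * total = 16.4 * 356.99
Q = 5854.6 kJ

5854.6


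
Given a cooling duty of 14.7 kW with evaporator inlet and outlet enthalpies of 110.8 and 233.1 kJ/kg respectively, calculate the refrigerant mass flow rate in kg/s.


dh = 233.1 - 110.8 = 122.3 kJ/kg
m_dot = Q / dh = 14.7 / 122.3 = 0.1202 kg/s

0.1202


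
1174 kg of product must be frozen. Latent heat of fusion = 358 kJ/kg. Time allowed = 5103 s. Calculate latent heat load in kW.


Q_lat = m * h_fg / t
Q_lat = 1174 * 358 / 5103
Q_lat = 82.36 kW

82.36


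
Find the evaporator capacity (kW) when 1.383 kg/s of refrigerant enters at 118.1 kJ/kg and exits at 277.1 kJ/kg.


dh = 277.1 - 118.1 = 159.0 kJ/kg
Q_evap = m_dot * dh = 1.383 * 159.0
Q_evap = 219.9 kW

219.9


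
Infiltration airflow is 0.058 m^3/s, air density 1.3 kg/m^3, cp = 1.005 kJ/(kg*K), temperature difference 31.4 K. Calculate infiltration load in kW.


Q = V_dot * rho * cp * dT
Q = 0.058 * 1.3 * 1.005 * 31.4
Q = 2.379 kW

2.379


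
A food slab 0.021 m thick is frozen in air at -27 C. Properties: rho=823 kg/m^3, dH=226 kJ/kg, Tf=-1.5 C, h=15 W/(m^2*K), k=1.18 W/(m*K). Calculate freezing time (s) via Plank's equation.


dT = -1.5 - (-27) = 25.5 K
term1 = a/(2h) = 0.021/(2*15) = 0.0007
term2 = a^2/(8k) = 0.021^2/(8*1.18) = 0.00004671610169
t = rho*dH*1000/dT * (term1 + term2)
t = 823*226*1000/25.5 * (0.0007 + 0.00004671610169)
t = 5447 s

5447


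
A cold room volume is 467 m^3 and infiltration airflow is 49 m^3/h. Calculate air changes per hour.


ACH = flow / volume
ACH = 49 / 467
ACH = 0.105

0.105


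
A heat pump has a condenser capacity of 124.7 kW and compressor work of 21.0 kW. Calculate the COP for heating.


COP_hp = Q_cond / W
COP_hp = 124.7 / 21.0
COP_hp = 5.938

5.938


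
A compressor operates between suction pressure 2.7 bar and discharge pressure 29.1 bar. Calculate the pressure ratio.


PR = P_high / P_low
PR = 29.1 / 2.7
PR = 10.778

10.778


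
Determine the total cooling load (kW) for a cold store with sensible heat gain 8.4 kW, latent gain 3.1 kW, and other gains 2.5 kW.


Q_total = Q_s + Q_l + Q_misc
Q_total = 8.4 + 3.1 + 2.5
Q_total = 14.0 kW

14.0


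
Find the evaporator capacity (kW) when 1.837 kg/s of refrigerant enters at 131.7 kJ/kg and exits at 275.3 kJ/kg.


dh = 275.3 - 131.7 = 143.6 kJ/kg
Q_evap = m_dot * dh = 1.837 * 143.6
Q_evap = 263.79 kW

263.79


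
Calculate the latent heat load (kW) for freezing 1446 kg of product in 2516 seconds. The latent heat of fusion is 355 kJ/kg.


Q_lat = m * h_fg / t
Q_lat = 1446 * 355 / 2516
Q_lat = 204.03 kW

204.03


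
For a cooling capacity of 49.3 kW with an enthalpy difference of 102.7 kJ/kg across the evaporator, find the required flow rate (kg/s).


m_dot = Q / dh
m_dot = 49.3 / 102.7
m_dot = 0.48 kg/s

0.48


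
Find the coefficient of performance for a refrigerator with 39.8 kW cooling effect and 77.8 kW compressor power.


COP = Q_evap / W
COP = 39.8 / 77.8
COP = 0.512

0.512


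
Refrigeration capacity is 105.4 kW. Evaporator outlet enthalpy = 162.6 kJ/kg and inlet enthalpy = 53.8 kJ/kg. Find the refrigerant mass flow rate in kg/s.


dh = 162.6 - 53.8 = 108.8 kJ/kg
m_dot = Q / dh = 105.4 / 108.8 = 0.9688 kg/s

0.9688


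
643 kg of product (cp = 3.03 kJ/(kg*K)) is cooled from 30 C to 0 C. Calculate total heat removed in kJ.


dT = 30 - (0) = 30 K
Q = m * cp * dT = 643 * 3.03 * 30
Q = 58449 kJ

58449


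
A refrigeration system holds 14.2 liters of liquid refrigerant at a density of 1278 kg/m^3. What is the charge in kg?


Charge = V * rho / 1000
Charge = 14.2 * 1278 / 1000
Charge = 18.15 kg

18.15


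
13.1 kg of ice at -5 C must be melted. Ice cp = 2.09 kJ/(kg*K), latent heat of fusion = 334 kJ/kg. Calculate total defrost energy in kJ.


Sensible heat = cp * dT = 2.09 * 5 = 10.45 kJ/kg
Total per kg = 10.45 + 334 = 344.45 kJ/kg
Q = m * total = 13.1 * 344.45
Q = 4512.3 kJ

4512.3


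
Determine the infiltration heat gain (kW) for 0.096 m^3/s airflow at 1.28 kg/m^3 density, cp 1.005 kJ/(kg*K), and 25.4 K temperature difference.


Q = V_dot * rho * cp * dT
Q = 0.096 * 1.28 * 1.005 * 25.4
Q = 3.137 kW

3.137


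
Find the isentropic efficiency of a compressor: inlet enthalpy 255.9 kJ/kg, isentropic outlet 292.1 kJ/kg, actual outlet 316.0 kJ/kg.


dh_ideal = 292.1 - 255.9 = 36.2 kJ/kg
dh_actual = 316.0 - 255.9 = 60.1 kJ/kg
eta_s = dh_ideal / dh_actual = 36.2 / 60.1
eta_s = 0.6023

0.6023


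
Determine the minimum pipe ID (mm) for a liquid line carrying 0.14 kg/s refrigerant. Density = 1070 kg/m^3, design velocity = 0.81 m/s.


A = m_dot / (rho * v) = 0.14 / (1070 * 0.81) = 0.0001615322488 m^2
d = sqrt(4*A/pi) * 1000
d = 14.3 mm

14.3


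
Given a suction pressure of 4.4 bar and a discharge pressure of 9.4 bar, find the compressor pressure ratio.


PR = P_high / P_low
PR = 9.4 / 4.4
PR = 2.136

2.136


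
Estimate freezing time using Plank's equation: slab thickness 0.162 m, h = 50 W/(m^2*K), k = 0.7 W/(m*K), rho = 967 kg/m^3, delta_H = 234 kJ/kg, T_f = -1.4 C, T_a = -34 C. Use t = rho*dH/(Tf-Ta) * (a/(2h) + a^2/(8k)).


dT = -1.4 - (-34) = 32.6 K
term1 = a/(2h) = 0.162/(2*50) = 0.00162
term2 = a^2/(8k) = 0.162^2/(8*0.7) = 0.004686428571
t = rho*dH*1000/dT * (term1 + term2)
t = 967*234*1000/32.6 * (0.00162 + 0.004686428571)
t = 43773 s

43773


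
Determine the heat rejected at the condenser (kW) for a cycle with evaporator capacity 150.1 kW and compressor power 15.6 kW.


Q_cond = Q_evap + W
Q_cond = 150.1 + 15.6
Q_cond = 165.7 kW

165.7


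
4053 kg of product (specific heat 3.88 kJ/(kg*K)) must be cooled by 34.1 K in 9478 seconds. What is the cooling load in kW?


Q = m * cp * dT / t
Q = 4053 * 3.88 * 34.1 / 9478
Q = 56.578 kW

56.578


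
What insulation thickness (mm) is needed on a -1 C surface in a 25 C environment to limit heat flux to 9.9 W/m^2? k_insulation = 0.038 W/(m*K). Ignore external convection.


dT = 25 - (-1) = 26 K
thickness = k * dT / q_max * 1000
thickness = 0.038 * 26 / 9.9 * 1000
thickness = 99.8 mm

99.8


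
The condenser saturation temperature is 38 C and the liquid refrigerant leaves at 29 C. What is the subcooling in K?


Subcooling = T_cond - T_liquid
Subcooling = 38 - 29
Subcooling = 9 K

9


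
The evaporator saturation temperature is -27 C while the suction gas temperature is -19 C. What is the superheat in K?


Superheat = T_suction - T_evap
Superheat = -19 - (-27)
Superheat = 8 K

8


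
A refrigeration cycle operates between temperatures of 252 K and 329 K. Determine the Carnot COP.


dT = 329 - 252 = 77 K
COP_carnot = T_cold / dT = 252 / 77
COP_carnot = 3.273

3.273


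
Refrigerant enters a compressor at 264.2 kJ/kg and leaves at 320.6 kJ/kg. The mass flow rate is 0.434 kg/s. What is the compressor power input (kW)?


dh = 320.6 - 264.2 = 56.4 kJ/kg
W = m_dot * dh = 0.434 * 56.4 = 24.48 kW

24.48


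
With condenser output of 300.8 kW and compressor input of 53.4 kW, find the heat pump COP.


COP_hp = Q_cond / W
COP_hp = 300.8 / 53.4
COP_hp = 5.633

5.633


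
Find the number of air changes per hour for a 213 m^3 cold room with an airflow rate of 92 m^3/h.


ACH = flow / volume
ACH = 92 / 213
ACH = 0.432

0.432


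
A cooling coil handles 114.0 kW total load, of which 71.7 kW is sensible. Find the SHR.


SHR = Q_sensible / Q_total
SHR = 71.7 / 114.0
SHR = 0.629

0.629


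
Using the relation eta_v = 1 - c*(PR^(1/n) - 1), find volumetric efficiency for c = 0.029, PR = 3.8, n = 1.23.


PR^(1/n) = 3.8^(1/1.23) = 2.96052531
eta_v = 1 - 0.029 * (2.96052531 - 1)
eta_v = 0.9431

0.9431


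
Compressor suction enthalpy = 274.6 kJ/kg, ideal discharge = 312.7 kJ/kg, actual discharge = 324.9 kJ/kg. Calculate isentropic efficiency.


dh_ideal = 312.7 - 274.6 = 38.1 kJ/kg
dh_actual = 324.9 - 274.6 = 50.3 kJ/kg
eta_s = dh_ideal / dh_actual = 38.1 / 50.3
eta_s = 0.7575

0.7575


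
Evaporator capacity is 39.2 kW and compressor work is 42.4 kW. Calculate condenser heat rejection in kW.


Q_cond = Q_evap + W
Q_cond = 39.2 + 42.4
Q_cond = 81.6 kW

81.6


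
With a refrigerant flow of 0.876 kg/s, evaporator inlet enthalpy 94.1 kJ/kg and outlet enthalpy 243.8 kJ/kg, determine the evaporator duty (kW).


dh = 243.8 - 94.1 = 149.7 kJ/kg
Q_evap = m_dot * dh = 0.876 * 149.7
Q_evap = 131.14 kW

131.14


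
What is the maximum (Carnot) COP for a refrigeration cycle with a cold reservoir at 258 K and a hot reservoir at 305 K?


dT = 305 - 258 = 47 K
COP_carnot = T_cold / dT = 258 / 47
COP_carnot = 5.489

5.489


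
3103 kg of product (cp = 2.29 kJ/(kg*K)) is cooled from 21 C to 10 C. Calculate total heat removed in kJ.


dT = 21 - (10) = 11 K
Q = m * cp * dT = 3103 * 2.29 * 11
Q = 78165 kJ

78165


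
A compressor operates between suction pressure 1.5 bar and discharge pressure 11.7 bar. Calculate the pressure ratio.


PR = P_high / P_low
PR = 11.7 / 1.5
PR = 7.8

7.8


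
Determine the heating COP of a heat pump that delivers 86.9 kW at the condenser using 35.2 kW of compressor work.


COP_hp = Q_cond / W
COP_hp = 86.9 / 35.2
COP_hp = 2.469

2.469


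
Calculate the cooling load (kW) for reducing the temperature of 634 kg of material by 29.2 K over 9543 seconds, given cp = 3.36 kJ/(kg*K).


Q = m * cp * dT / t
Q = 634 * 3.36 * 29.2 / 9543
Q = 6.518 kW

6.518


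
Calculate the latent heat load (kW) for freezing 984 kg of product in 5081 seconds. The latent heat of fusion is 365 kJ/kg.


Q_lat = m * h_fg / t
Q_lat = 984 * 365 / 5081
Q_lat = 70.69 kW

70.69


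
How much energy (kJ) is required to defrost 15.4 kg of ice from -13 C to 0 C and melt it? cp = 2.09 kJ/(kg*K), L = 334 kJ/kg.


Sensible heat = cp * dT = 2.09 * 13 = 27.17 kJ/kg
Total per kg = 27.17 + 334 = 361.17 kJ/kg
Q = m * total = 15.4 * 361.17
Q = 5562.0 kJ

5562.0


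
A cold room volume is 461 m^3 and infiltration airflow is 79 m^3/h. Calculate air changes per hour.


ACH = flow / volume
ACH = 79 / 461
ACH = 0.171

0.171


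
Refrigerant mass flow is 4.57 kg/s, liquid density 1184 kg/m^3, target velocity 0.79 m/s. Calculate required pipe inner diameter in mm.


A = m_dot / (rho * v) = 4.57 / (1184 * 0.79) = 0.004885819364 m^2
d = sqrt(4*A/pi) * 1000
d = 78.9 mm

78.9


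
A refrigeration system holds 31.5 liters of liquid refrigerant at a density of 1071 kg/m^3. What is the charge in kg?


Charge = V * rho / 1000
Charge = 31.5 * 1071 / 1000
Charge = 33.74 kg

33.74


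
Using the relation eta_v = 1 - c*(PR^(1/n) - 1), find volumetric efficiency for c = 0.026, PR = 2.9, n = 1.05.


PR^(1/n) = 2.9^(1/1.05) = 2.7566336
eta_v = 1 - 0.026 * (2.7566336 - 1)
eta_v = 0.9543

0.9543


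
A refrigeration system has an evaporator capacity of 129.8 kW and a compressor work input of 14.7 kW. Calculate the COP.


COP = Q_evap / W
COP = 129.8 / 14.7
COP = 8.83

8.83


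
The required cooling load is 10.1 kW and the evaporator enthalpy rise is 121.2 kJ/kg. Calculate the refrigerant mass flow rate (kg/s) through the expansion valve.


m_dot = Q / dh
m_dot = 10.1 / 121.2
m_dot = 0.0833 kg/s

0.0833
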